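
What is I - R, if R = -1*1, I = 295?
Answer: 296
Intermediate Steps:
R = -1
I - R = 295 - 1*(-1) = 295 + 1 = 296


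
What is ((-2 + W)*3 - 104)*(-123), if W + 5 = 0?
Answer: 15375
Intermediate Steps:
W = -5 (W = -5 + 0 = -5)
((-2 + W)*3 - 104)*(-123) = ((-2 - 5)*3 - 104)*(-123) = (-7*3 - 104)*(-123) = (-21 - 104)*(-123) = -125*(-123) = 15375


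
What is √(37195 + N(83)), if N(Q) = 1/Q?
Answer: √256236438/83 ≈ 192.86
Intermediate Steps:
√(37195 + N(83)) = √(37195 + 1/83) = √(3087186/83) = √256236438/83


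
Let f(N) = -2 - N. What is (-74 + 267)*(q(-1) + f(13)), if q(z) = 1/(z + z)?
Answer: -5983/2 ≈ -2991.5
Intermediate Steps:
q(z) = 1/(2*z)
(-74 + 267)*(q(-1) + f(13)) = (-74 + 267)*((1/2)/(-1) + (-2 - 1*13)) = 193*((1/2)*(-1) + (-2 - 13)) = 193*(-1/2 - 15) = 193*(-31/2) = -5983/2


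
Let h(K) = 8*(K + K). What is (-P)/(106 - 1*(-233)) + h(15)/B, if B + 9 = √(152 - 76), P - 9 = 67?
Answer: -146524/339 - 96*√19 ≈ -850.68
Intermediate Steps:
P = 76 (P = 9 + 67 = 76)
h(K) = 16*K (h(K) = 8*(2*K) = 16*K)
B = -9 + 2*√19 (B = -9 + √(152 - 76) = -9 + √76 = -9 + 2*√19 ≈ -0.28220)
(-P)/(106 - 1*(-233)) + h(15)/B = (-1*76)/(106 - 1*(-233)) + (16*15)/(-9 + 2*√19) = -76/(106 + 233) + 240/(-9 + 2*√19) = -76/339 + 240/(-9 + 2*√19)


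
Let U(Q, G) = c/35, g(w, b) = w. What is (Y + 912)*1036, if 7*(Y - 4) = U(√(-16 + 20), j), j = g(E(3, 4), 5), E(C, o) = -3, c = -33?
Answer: 33209276/35 ≈ 9.4884e+5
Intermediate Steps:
j = -3
U(Q, G) = -33/35
Y = 947/245 (Y = 4 + (⅐)*(-33/35) = 4 - 33/245 = 947/245 ≈ 3.8653)
(Y + 912)*1036 = (947/245 + 912)*1036 = (224387/245)*1036 = 33209276/35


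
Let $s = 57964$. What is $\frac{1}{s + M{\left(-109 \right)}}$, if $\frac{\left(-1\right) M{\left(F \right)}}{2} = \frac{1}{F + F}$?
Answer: $\frac{109}{6318077} \approx 1.7252 \cdot 10^{-5}$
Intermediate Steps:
$M{\left(F \right)} = - \frac{1}{F}$ ($M{\left(F \right)} = - \frac{2}{F + F} = - \frac{2}{2 F} = - 2 \frac{1}{2 F} = - \frac{1}{F}$)
$\frac{1}{s + M{\left(-109 \right)}} = \frac{1}{57964 - \frac{1}{-109}} = \frac{1}{57964 - - \frac{1}{109}} = \frac{1}{57964 + \frac{1}{109}} = \frac{1}{\frac{6318077}{109}} = \frac{109}{6318077}$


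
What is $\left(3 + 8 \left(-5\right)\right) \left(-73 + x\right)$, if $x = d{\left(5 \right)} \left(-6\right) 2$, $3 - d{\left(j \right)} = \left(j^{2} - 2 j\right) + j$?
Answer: $-4847$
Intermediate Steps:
$d{\left(j \right)} = 3 + j - j^{2}$ ($d{\left(j \right)} = 3 - \left(\left(j^{2} - 2 j\right) + j\right) = 3 - \left(j^{2} - j\right) = 3 + j - j^{2}$)
$x = 204$ ($x = \left(3 + 5 - 5^{2}\right) \left(-6\right) 2 = \left(3 + 5 - 25\right) \left(-6\right) 2 = \left(-17\right) \left(-6\right) 2 = 102 \cdot 2 = 204$)
$\left(3 + 8 \left(-5\right)\right) \left(-73 + x\right) = \left(3 + 8 \left(-5\right)\right) \left(-73 + 204\right) = \left(3 - 40\right) 131 = \left(-37\right) 131 = -4847$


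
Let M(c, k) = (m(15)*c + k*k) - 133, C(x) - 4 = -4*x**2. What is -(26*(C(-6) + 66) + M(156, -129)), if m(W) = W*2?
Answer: -19264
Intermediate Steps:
m(W) = 2*W
C(x) = 4 - 4*x**2
M(c, k) = -133 + k**2 + 30*c (M(c, k) = ((2*15)*c + k*k) - 133 = (30*c + k**2) - 133 = (k**2 + 30*c) - 133 = -133 + k**2 + 30*c)
-(26*(C(-6) + 66) + M(156, -129)) = -(26*((4 - 4*(-6)**2) + 66) + (-133 + (-129)**2 + 30*156)) = -(26*((4 - 4*36) + 66) + (-133 + 16641 + 4680)) = -(26*((4 - 144) + 66) + 21188) = -(26*(-140 + 66) + 21188) = -(26*(-74) + 21188) = -(-1924 + 21188) = -1*19264 = -19264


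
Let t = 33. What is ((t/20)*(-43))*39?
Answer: -55341/20 ≈ -2767.1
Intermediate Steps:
((t/20)*(-43))*39 = ((33/20)*(-43))*39 = -1419/20*39 = -55341/20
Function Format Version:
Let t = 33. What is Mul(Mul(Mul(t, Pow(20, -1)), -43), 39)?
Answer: Rational(-55341, 20) ≈ -2767.1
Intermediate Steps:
Mul(Mul(Mul(t, Pow(20, -1)), -43), 39) = Mul(Mul(Mul(33, Pow(20, -1)), -43), 39) = Mul(Mul(Mul(33, Rational(1, 20)), -43), 39) = Mul(Mul(Rational(33, 20), -43), 39) = Mul(Rational(-1419, 20), 39) = Rational(-55341, 20)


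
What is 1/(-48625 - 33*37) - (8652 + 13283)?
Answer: -1093372011/49846 ≈ -21935.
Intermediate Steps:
1/(-48625 - 33*37) - (8652 + 13283) = 1/(-48625 - 1221) - 1*21935 = 1/(-49846) - 21935 = -1/49846 - 21935 = -1093372011/49846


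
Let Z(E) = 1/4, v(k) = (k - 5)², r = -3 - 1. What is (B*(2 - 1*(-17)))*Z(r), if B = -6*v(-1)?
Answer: -1026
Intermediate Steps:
r = -4
v(k) = (-5 + k)²
Z(E) = ¼
B = -216 (B = -6*(-5 - 1)² = -6*(-6)² = -6*36 = -216)
(B*(2 - 1*(-17)))*Z(r) = -216*(2 - 1*(-17))*(¼) = -216*(2 + 17)*(¼) = -216*19*(¼) = -4104*¼ = -1026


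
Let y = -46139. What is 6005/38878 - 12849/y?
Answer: 776608117/1793792042 ≈ 0.43294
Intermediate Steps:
6005/38878 - 12849/y = 6005/38878 - 12849/(-46139) = 6005*(1/38878) - 12849*(-1/46139) = 6005/38878 + 12849/46139 = 776608117/1793792042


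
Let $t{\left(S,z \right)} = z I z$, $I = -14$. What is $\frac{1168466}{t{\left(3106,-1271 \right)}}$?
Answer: $- \frac{584233}{11308087} \approx -0.051665$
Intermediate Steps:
$t{\left(S,z \right)} = - 14 z^{2}$ ($t{\left(S,z \right)} = z \left(-14\right) z = - 14 z z = - 14 z^{2}$)
$\frac{1168466}{t{\left(3106,-1271 \right)}} = \frac{1168466}{\left(-14\right) \left(-1271\right)^{2}} = \frac{1168466}{\left(-14\right) 1615441} = \frac{1168466}{-22616174} = 1168466 \left(- \frac{1}{22616174}\right) = - \frac{584233}{11308087}$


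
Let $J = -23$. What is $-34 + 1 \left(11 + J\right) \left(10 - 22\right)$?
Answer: $110$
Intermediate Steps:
$-34 + 1 \left(11 + J\right) \left(10 - 22\right) = -34 + 1 \left(11 - 23\right) \left(10 - 22\right) = -34 + 1 \left(\left(-12\right) \left(-12\right)\right) = -34 + 1 \cdot 144 = -34 + 144 = 110$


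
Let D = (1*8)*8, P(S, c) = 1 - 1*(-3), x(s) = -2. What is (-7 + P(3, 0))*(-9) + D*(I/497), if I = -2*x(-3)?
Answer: 13675/497 ≈ 27.515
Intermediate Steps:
P(S, c) = 4 (P(S, c) = 1 + 3 = 4)
I = 4 (I = -2*(-2) = 4)
D = 64 (D = 8*8 = 64)
(-7 + P(3, 0))*(-9) + D*(I/497) = (-7 + 4)*(-9) + 64*(4/497) = -3*(-9) + 64*(4*(1/497)) = 27 + 64*(4/497) = 27 + 256/497 = 13675/497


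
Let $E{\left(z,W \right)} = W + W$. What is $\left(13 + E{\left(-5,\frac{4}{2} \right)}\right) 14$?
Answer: $238$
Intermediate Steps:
$E{\left(z,W \right)} = 2 W$
$\left(13 + E{\left(-5,\frac{4}{2} \right)}\right) 14 = \left(13 + 2 \cdot \frac{4}{2}\right) 14 = \left(13 + 2 \cdot 4 \cdot \frac{1}{2}\right) 14 = \left(13 + 2 \cdot 2\right) 14 = \left(13 + 4\right) 14 = 17 \cdot 14 = 238$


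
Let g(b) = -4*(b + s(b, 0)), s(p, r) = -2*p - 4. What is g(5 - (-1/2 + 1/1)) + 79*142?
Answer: 11252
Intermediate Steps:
s(p, r) = -4 - 2*p
g(b) = 16 + 4*b (g(b) = -4*(b + (-4 - 2*b)) = -4*(-4 - b) = 16 + 4*b)
g(5 - (-1/2 + 1/1)) + 79*142 = (16 + 4*(5 - (-1/2 + 1/1))) + 79*142 = (16 + 4*(5 - (-1*1/2 + 1*1))) + 11218 = (16 + 4*(5 - (-1/2 + 1))) + 11218 = (16 + 4*(5 - 1*1/2)) + 11218 = (16 + 4*(5 - 1/2)) + 11218 = (16 + 4*(9/2)) + 11218 = (16 + 18) + 11218 = 34 + 11218 = 11252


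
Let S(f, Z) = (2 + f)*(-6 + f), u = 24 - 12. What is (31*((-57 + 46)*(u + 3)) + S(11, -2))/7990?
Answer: -505/799 ≈ -0.63204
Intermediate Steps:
u = 12
S(f, Z) = (-6 + f)*(2 + f)
(31*((-57 + 46)*(u + 3)) + S(11, -2))/7990 = (31*((-57 + 46)*(12 + 3)) + (-12 + 11² - 4*11))/7990 = (31*(-11*15) + (-12 + 121 - 44))*(1/7990) = (31*(-165) + 65)*(1/7990) = (-5115 + 65)*(1/7990) = -5050*1/7990 = -505/799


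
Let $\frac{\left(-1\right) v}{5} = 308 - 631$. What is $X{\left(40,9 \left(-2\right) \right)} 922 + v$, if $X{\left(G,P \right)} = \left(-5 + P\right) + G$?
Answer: $17289$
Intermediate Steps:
$X{\left(G,P \right)} = -5 + G + P$
$v = 1615$ ($v = - 5 \left(308 - 631\right) = \left(-5\right) \left(-323\right) = 1615$)
$X{\left(40,9 \left(-2\right) \right)} 922 + v = \left(-5 + 40 + 9 \left(-2\right)\right) 922 + 1615 = \left(-5 + 40 - 18\right) 922 + 1615 = 17 \cdot 922 + 1615 = 15674 + 1615 = 17289$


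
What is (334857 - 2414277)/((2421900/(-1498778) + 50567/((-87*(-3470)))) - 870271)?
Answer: 16221845478295800/6789116764389443 ≈ 2.3894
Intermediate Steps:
(334857 - 2414277)/((2421900/(-1498778) + 50567/((-87*(-3470)))) - 870271) = -2079420/((2421900*(-1/1498778) + 50567/301890) - 870271) = -2079420/((-1210950/749389 + 50567*(1/301890)) - 870271) = -2079420/((-1210950/749389 + 50567/301890) - 870271) = -2079420/(-11299287653/7801139490 - 870271) = -2079420/(-6789116764389443/7801139490) = -2079420*(-7801139490/6789116764389443) = 16221845478295800/6789116764389443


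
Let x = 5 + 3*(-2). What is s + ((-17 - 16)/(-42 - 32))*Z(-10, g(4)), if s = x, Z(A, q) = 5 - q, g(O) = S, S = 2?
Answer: 25/74 ≈ 0.33784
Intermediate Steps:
g(O) = 2
x = -1 (x = 5 - 6 = -1)
s = -1
s + ((-17 - 16)/(-42 - 32))*Z(-10, g(4)) = -1 + ((-17 - 16)/(-42 - 32))*(5 - 1*2) = -1 + (-33/(-74))*(5 - 2) = -1 - 33*(-1/74)*3 = -1 + (33/74)*3 = -1 + 99/74 = 25/74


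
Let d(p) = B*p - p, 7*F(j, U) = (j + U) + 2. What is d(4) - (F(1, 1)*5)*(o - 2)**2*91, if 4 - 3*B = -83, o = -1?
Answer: -2228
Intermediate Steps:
B = 29 (B = 4/3 - 1/3*(-83) = 4/3 + 83/3 = 29)
F(j, U) = 2/7 + U/7 + j/7 (F(j, U) = ((j + U) + 2)/7 = ((U + j) + 2)/7 = (2 + U + j)/7 = 2/7 + U/7 + j/7)
d(p) = 28*p (d(p) = 29*p - p = 28*p)
d(4) - (F(1, 1)*5)*(o - 2)**2*91 = 28*4 - ((2/7 + (1/7)*1 + (1/7)*1)*5)*(-1 - 2)**2*91 = 112 - ((2/7 + 1/7 + 1/7)*5)*(-3)**2*91 = 112 - ((4/7)*5)*9*91 = 112 - (20/7)*9*91 = 112 - 180*91/7 = 112 - 1*2340 = 112 - 2340 = -2228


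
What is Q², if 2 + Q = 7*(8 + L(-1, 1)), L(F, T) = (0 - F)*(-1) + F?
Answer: 1600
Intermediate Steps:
L(F, T) = 2*F (L(F, T) = -F*(-1) + F = F + F = 2*F)
Q = 40 (Q = -2 + 7*(8 + 2*(-1)) = -2 + 7*(8 - 2) = -2 + 7*6 = -2 + 42 = 40)
Q² = 40² = 1600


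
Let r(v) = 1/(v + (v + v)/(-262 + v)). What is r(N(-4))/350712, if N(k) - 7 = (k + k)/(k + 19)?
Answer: 19165/43124833464 ≈ 4.4441e-7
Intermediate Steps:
N(k) = 7 + 2*k/(19 + k) (N(k) = 7 + (k + k)/(k + 19) = 7 + (2*k)/(19 + k) = 7 + 2*k/(19 + k))
r(v) = 1/(v + 2*v/(-262 + v)) (r(v) = 1/(v + (2*v)/(-262 + v)) = 1/(v + 2*v/(-262 + v)))
r(N(-4))/350712 = ((-262 + (133 + 9*(-4))/(19 - 4))/((((133 + 9*(-4))/(19 - 4)))*(-260 + (133 + 9*(-4))/(19 - 4))))/350712 = ((-262 + (133 - 36)/15)/((((133 - 36)/15))*(-260 + (133 - 36)/15)))*(1/350712) = ((-262 + (1/15)*97)/((((1/15)*97))*(-260 + (1/15)*97)))*(1/350712) = ((-262 + 97/15)/((97/15)*(-260 + 97/15)))*(1/350712) = ((15/97)*(-3833/15)/(-3803/15))*(1/350712) = ((15/97)*(-15/3803)*(-3833/15))*(1/350712) = (57495/368891)*(1/350712) = 19165/43124833464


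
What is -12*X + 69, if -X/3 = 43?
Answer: 1617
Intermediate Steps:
X = -129 (X = -3*43 = -129)
-12*X + 69 = -12*(-129) + 69 = 1548 + 69 = 1617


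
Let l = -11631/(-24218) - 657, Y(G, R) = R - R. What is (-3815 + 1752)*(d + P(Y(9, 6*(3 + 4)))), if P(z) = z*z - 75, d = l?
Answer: 36547994535/24218 ≈ 1.5091e+6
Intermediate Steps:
Y(G, R) = 0
l = -15899595/24218 (l = -11631*(-1/24218) - 657 = 11631/24218 - 657 = -15899595/24218 ≈ -656.52)
d = -15899595/24218 ≈ -656.52
P(z) = -75 + z² (P(z) = z² - 75 = -75 + z²)
(-3815 + 1752)*(d + P(Y(9, 6*(3 + 4)))) = (-3815 + 1752)*(-15899595/24218 + (-75 + 0²)) = -2063*(-15899595/24218 + (-75 + 0)) = -2063*(-15899595/24218 - 75) = -2063*(-17715945/24218) = 36547994535/24218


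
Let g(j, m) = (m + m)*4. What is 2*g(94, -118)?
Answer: -1888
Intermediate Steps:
g(j, m) = 8*m (g(j, m) = (2*m)*4 = 8*m)
2*g(94, -118) = 2*(8*(-118)) = 2*(-944) = -1888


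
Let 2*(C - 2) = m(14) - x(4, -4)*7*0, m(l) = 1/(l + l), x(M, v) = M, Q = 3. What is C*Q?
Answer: 339/56 ≈ 6.0536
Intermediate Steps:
m(l) = 1/(2*l)
C = 113/56 (C = 2 + ((1/2)/14 - 4*7*0)/2 = 2 + ((1/2)*(1/14) - 28*0)/2 = 2 + (1/28 - 1*0)/2 = 2 + (1/28 + 0)/2 = 2 + (1/2)*(1/28) = 2 + 1/56 = 113/56 ≈ 2.0179)
C*Q = (113/56)*3 = 339/56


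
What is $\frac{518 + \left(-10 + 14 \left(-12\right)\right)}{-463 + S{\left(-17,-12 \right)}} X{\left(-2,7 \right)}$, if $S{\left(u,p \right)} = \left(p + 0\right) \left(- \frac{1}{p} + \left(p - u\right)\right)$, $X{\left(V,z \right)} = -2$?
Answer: $\frac{170}{131} \approx 1.2977$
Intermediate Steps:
$S{\left(u,p \right)} = p \left(p - u - \frac{1}{p}\right)$
$\frac{518 + \left(-10 + 14 \left(-12\right)\right)}{-463 + S{\left(-17,-12 \right)}} X{\left(-2,7 \right)} = \frac{518 + \left(-10 + 14 \left(-12\right)\right)}{-463 - \left(1 - 144 + 204\right)} \left(-2\right) = \frac{518 - 178}{-463 - 61} \left(-2\right) = \frac{340}{-524} \left(-2\right) = 340 \left(- \frac{1}{524}\right) \left(-2\right) = \left(- \frac{85}{131}\right) \left(-2\right) = \frac{170}{131}$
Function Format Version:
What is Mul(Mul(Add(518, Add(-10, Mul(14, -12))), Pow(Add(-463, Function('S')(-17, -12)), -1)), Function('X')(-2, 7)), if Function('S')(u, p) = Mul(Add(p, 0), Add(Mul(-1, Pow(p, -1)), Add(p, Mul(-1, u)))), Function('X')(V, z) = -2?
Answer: Rational(170, 131) ≈ 1.2977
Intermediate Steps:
Function('S')(u, p) = Mul(p, Add(p, Mul(-1, u), Mul(-1, Pow(p, -1))))
Mul(Mul(Add(518, Add(-10, Mul(14, -12))), Pow(Add(-463, Function('S')(-17, -12)), -1)), Function('X')(-2, 7)) = Mul(Mul(Add(518, Add(-10, Mul(14, -12))), Pow(Add(-463, Add(-1, Pow(-12, 2), Mul(-1, -12, -17))), -1)), -2) = Mul(Mul(Add(518, Add(-10, -168)), Pow(Add(-463, Add(-1, 144, -204)), -1)), -2) = Mul(Mul(Add(518, -178), Pow(Add(-463, -61), -1)), -2) = Mul(Mul(340, Pow(-524, -1)), -2) = Mul(Mul(340, Rational(-1, 524)), -2) = Mul(Rational(-85, 131), -2) = Rational(170, 131)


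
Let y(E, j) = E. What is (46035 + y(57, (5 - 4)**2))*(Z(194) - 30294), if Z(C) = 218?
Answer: -1386262992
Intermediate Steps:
(46035 + y(57, (5 - 4)**2))*(Z(194) - 30294) = (46035 + 57)*(218 - 30294) = 46092*(-30076) = -1386262992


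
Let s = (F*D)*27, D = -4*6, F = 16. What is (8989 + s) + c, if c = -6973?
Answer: -8352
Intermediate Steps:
D = -24
s = -10368 (s = (16*(-24))*27 = -384*27 = -10368)
(8989 + s) + c = (8989 - 10368) - 6973 = -1379 - 6973 = -8352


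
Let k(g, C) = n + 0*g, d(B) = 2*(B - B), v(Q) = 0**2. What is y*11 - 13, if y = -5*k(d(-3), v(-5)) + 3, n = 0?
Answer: 20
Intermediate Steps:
v(Q) = 0
d(B) = 0 (d(B) = 2*0 = 0)
k(g, C) = 0 (k(g, C) = 0 + 0*g = 0 + 0 = 0)
y = 3 (y = -5*0 + 3 = 0 + 3 = 3)
y*11 - 13 = 3*11 - 13 = 33 - 13 = 20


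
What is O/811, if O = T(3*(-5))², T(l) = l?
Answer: 225/811 ≈ 0.27744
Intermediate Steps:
O = 225 (O = (3*(-5))² = (-15)² = 225)
O/811 = 225/811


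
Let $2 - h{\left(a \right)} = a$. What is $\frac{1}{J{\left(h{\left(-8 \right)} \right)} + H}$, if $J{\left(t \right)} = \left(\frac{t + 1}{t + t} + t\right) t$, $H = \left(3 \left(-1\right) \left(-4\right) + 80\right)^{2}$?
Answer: $\frac{2}{17139} \approx 0.00011669$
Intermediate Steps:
$h{\left(a \right)} = 2 - a$
$H = 8464$ ($H = \left(\left(-3\right) \left(-4\right) + 80\right)^{2} = \left(12 + 80\right)^{2} = 92^{2} = 8464$)
$J{\left(t \right)} = t \left(t + \frac{1 + t}{2 t}\right)$ ($J{\left(t \right)} = \left(\frac{1 + t}{2 t} + t\right) t = \left(t + \frac{1 + t}{2 t}\right) t = t \left(t + \frac{1 + t}{2 t}\right)$)
$\frac{1}{J{\left(h{\left(-8 \right)} \right)} + H} = \frac{1}{\left(\frac{1}{2} + \left(2 - -8\right)^{2} + \frac{2 - -8}{2}\right) + 8464} = \frac{1}{\left(\frac{1}{2} + \left(2 + 8\right)^{2} + \frac{2 + 8}{2}\right) + 8464} = \frac{1}{\left(\frac{1}{2} + 10^{2} + \frac{1}{2} \cdot 10\right) + 8464} = \frac{1}{\left(\frac{1}{2} + 100 + 5\right) + 8464} = \frac{1}{\frac{211}{2} + 8464} = \frac{1}{\frac{17139}{2}} = \frac{2}{17139}$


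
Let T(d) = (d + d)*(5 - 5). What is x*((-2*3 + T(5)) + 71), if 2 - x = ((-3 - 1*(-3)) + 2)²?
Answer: -130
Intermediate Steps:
T(d) = 0 (T(d) = (2*d)*0 = 0)
x = -2 (x = 2 - ((-3 - 1*(-3)) + 2)² = 2 - ((-3 + 3) + 2)² = 2 - (0 + 2)² = 2 - 1*2² = 2 - 1*4 = 2 - 4 = -2)
x*((-2*3 + T(5)) + 71) = -2*((-2*3 + 0) + 71) = -2*((-6 + 0) + 71) = -2*(-6 + 71) = -2*65 = -130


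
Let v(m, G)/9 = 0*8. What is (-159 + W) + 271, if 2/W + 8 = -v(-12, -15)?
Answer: 447/4 ≈ 111.75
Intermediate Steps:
v(m, G) = 0 (v(m, G) = 9*(0*8) = 9*0 = 0)
W = -¼ (W = 2/(-8 - 1*0) = 2/(-8 + 0) = 2/(-8) = 2*(-⅛) = -¼ ≈ -0.25000)
(-159 + W) + 271 = (-159 - ¼) + 271 = -637/4 + 271 = 447/4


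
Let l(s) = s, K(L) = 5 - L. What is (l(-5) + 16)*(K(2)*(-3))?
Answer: -99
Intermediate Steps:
(l(-5) + 16)*(K(2)*(-3)) = (-5 + 16)*((5 - 1*2)*(-3)) = 11*((5 - 2)*(-3)) = 11*(3*(-3)) = 11*(-9) = -99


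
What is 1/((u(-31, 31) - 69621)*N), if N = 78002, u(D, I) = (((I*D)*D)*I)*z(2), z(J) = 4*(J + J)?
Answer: 1/1147153183430 ≈ 8.7172e-13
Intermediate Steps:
z(J) = 8*J (z(J) = 4*(2*J) = 8*J)
u(D, I) = 16*D**2*I**2 (u(D, I) = (((I*D)*D)*I)*(8*2) = (((D*I)*D)*I)*16 = ((I*D**2)*I)*16 = (D**2*I**2)*16 = 16*D**2*I**2)
1/((u(-31, 31) - 69621)*N) = 1/(16*(-31)**2*31**2 - 69621*78002) = (1/78002)/(16*961*961 - 69621) = (1/78002)/(14776336 - 69621) = (1/78002)/14706715 = (1/14706715)*(1/78002) = 1/1147153183430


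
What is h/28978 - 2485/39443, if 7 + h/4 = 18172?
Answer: 1396959025/571489627 ≈ 2.4444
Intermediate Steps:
h = 72660 (h = -28 + 4*18172 = -28 + 72688 = 72660)
h/28978 - 2485/39443 = 72660/28978 - 2485/39443 = 72660*(1/28978) - 2485*1/39443 = 36330/14489 - 2485/39443 = 1396959025/571489627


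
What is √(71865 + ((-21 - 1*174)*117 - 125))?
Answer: 5*√1957 ≈ 221.19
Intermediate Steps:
√(71865 + ((-21 - 1*174)*117 - 125)) = √(71865 + ((-21 - 174)*117 - 125)) = √(71865 + (-195*117 - 125)) = √(71865 + (-22815 - 125)) = √(71865 - 22940) = √48925 = 5*√1957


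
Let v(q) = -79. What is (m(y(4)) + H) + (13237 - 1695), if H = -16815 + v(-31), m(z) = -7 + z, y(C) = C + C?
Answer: -5351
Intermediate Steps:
y(C) = 2*C
H = -16894 (H = -16815 - 79 = -16894)
(m(y(4)) + H) + (13237 - 1695) = ((-7 + 2*4) - 16894) + (13237 - 1695) = ((-7 + 8) - 16894) + 11542 = (1 - 16894) + 11542 = -16893 + 11542 = -5351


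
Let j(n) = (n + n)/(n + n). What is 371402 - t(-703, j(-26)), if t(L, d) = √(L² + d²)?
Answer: 371402 - √494210 ≈ 3.7070e+5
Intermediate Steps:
j(n) = 1 (j(n) = (2*n)/((2*n)) = (2*n)*(1/(2*n)) = 1)
371402 - t(-703, j(-26)) = 371402 - √((-703)² + 1²) = 371402 - √(494209 + 1) = 371402 - √494210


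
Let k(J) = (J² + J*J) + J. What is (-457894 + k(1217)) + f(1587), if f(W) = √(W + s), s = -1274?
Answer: 2505501 + √313 ≈ 2.5055e+6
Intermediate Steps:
f(W) = √(-1274 + W) (f(W) = √(W - 1274) = √(-1274 + W))
k(J) = J + 2*J² (k(J) = (J² + J²) + J = 2*J² + J = J + 2*J²)
(-457894 + k(1217)) + f(1587) = (-457894 + 1217*(1 + 2*1217)) + √(-1274 + 1587) = (-457894 + 1217*(1 + 2434)) + √313 = (-457894 + 1217*2435) + √313 = (-457894 + 2963395) + √313 = 2505501 + √313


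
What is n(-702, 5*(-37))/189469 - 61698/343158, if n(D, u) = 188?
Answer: -1937557443/10836300517 ≈ -0.17880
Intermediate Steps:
n(-702, 5*(-37))/189469 - 61698/343158 = 188/189469 - 61698/343158 = 188*(1/189469) - 61698*1/343158 = 188/189469 - 10283/57193 = -1937557443/10836300517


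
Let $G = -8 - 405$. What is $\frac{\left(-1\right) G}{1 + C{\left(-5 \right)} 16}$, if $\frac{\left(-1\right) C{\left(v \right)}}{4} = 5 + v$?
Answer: $413$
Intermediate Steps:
$C{\left(v \right)} = -20 - 4 v$ ($C{\left(v \right)} = - 4 \left(5 + v\right) = -20 - 4 v$)
$G = -413$ ($G = -8 - 405 = -413$)
$\frac{\left(-1\right) G}{1 + C{\left(-5 \right)} 16} = \frac{\left(-1\right) \left(-413\right)}{1 + \left(-20 - -20\right) 16} = \frac{413}{1 + \left(-20 + 20\right) 16} = \frac{413}{1 + 0 \cdot 16} = \frac{413}{1 + 0} = \frac{413}{1} = 413 \cdot 1 = 413$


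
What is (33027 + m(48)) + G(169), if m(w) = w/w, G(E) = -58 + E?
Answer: 33139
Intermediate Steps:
m(w) = 1
(33027 + m(48)) + G(169) = (33027 + 1) + (-58 + 169) = 33028 + 111 = 33139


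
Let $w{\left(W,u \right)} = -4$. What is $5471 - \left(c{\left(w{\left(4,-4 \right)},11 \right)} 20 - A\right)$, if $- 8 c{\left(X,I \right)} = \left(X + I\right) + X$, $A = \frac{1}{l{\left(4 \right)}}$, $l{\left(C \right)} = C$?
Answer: $\frac{21915}{4} \approx 5478.8$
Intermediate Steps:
$A = \frac{1}{4} \approx 0.25$
$c{\left(X,I \right)} = - \frac{X}{4} - \frac{I}{8}$ ($c{\left(X,I \right)} = - \frac{\left(X + I\right) + X}{8} = - \frac{\left(I + X\right) + X}{8} = - \frac{I + 2 X}{8} = - \frac{X}{4} - \frac{I}{8}$)
$5471 - \left(c{\left(w{\left(4,-4 \right)},11 \right)} 20 - A\right) = 5471 - \left(\left(\left(- \frac{1}{4}\right) \left(-4\right) - \frac{11}{8}\right) 20 - \frac{1}{4}\right) = 5471 - \left(\left(1 - \frac{11}{8}\right) 20 - \frac{1}{4}\right) = 5471 - \left(\left(- \frac{3}{8}\right) 20 - \frac{1}{4}\right) = 5471 - \left(- \frac{15}{2} - \frac{1}{4}\right) = 5471 - - \frac{31}{4} = 5471 + \frac{31}{4} = \frac{21915}{4}$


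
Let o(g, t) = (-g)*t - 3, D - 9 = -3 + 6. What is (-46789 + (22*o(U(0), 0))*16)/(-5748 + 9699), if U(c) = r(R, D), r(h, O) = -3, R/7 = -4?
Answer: -47845/3951 ≈ -12.110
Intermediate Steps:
D = 12 (D = 9 + (-3 + 6) = 9 + 3 = 12)
R = -28 (R = 7*(-4) = -28)
U(c) = -3
o(g, t) = -3 - g*t (o(g, t) = -g*t - 3 = -3 - g*t)
(-46789 + (22*o(U(0), 0))*16)/(-5748 + 9699) = (-46789 + (22*(-3 - 1*(-3)*0))*16)/(-5748 + 9699) = (-46789 + (22*(-3 + 0))*16)/3951 = (-46789 + (22*(-3))*16)*(1/3951) = (-46789 - 66*16)*(1/3951) = (-46789 - 1056)*(1/3951) = -47845*1/3951 = -47845/3951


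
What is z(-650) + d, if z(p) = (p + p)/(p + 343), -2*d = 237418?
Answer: -36442363/307 ≈ -1.1870e+5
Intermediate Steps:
d = -118709 (d = -1/2*237418 = -118709)
z(p) = 2*p/(343 + p) (z(p) = (2*p)/(343 + p) = 2*p/(343 + p))
z(-650) + d = 2*(-650)/(343 - 650) - 118709 = 2*(-650)/(-307) - 118709 = 2*(-650)*(-1/307) - 118709 = 1300/307 - 118709 = -36442363/307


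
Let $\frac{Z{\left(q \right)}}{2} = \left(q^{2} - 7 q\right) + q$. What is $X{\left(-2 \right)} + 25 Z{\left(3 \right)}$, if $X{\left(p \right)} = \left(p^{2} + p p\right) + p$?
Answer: $-444$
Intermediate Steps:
$X{\left(p \right)} = p + 2 p^{2}$ ($X{\left(p \right)} = \left(p^{2} + p^{2}\right) + p = 2 p^{2} + p = p + 2 p^{2}$)
$Z{\left(q \right)} = - 12 q + 2 q^{2}$ ($Z{\left(q \right)} = 2 \left(\left(q^{2} - 7 q\right) + q\right) = 2 \left(q^{2} - 6 q\right) = - 12 q + 2 q^{2}$)
$X{\left(-2 \right)} + 25 Z{\left(3 \right)} = - 2 \left(1 + 2 \left(-2\right)\right) + 25 \cdot 2 \cdot 3 \left(-6 + 3\right) = - 2 \left(1 - 4\right) + 25 \cdot 2 \cdot 3 \left(-3\right) = \left(-2\right) \left(-3\right) + 25 \left(-18\right) = 6 - 450 = -444$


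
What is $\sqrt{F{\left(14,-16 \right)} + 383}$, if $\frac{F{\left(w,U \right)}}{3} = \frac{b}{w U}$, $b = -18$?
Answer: $\frac{\sqrt{300461}}{28} \approx 19.577$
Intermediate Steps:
$F{\left(w,U \right)} = - \frac{54}{U w}$ ($F{\left(w,U \right)} = 3 \left(- \frac{18}{w U}\right) = 3 \left(- \frac{18}{U w}\right) = - \frac{54}{U w}$)
$\sqrt{F{\left(14,-16 \right)} + 383} = \sqrt{- \frac{54}{\left(-16\right) 14} + 383} = \sqrt{\left(-54\right) \left(- \frac{1}{16}\right) \frac{1}{14} + 383} = \sqrt{\frac{27}{112} + 383} = \sqrt{\frac{42923}{112}} = \frac{\sqrt{300461}}{28}$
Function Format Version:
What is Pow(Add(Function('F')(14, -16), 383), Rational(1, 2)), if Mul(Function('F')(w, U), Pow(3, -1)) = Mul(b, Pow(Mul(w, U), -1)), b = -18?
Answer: Mul(Rational(1, 28), Pow(300461, Rational(1, 2))) ≈ 19.577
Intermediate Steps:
Function('F')(w, U) = Mul(-54, Pow(U, -1), Pow(w, -1)) (Function('F')(w, U) = Mul(3, Mul(-18, Pow(Mul(w, U), -1))) = Mul(3, Mul(-18, Pow(Mul(U, w), -1))) = Mul(3, Mul(-18, Mul(Pow(U, -1), Pow(w, -1)))) = Mul(3, Mul(-18, Pow(U, -1), Pow(w, -1))) = Mul(-54, Pow(U, -1), Pow(w, -1)))
Pow(Add(Function('F')(14, -16), 383), Rational(1, 2)) = Pow(Add(Mul(-54, Pow(-16, -1), Pow(14, -1)), 383), Rational(1, 2)) = Pow(Add(Mul(-54, Rational(-1, 16), Rational(1, 14)), 383), Rational(1, 2)) = Pow(Add(Rational(27, 112), 383), Rational(1, 2)) = Pow(Rational(42923, 112), Rational(1, 2)) = Mul(Rational(1, 28), Pow(300461, Rational(1, 2)))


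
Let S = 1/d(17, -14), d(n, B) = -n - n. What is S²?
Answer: 1/1156 ≈ 0.00086505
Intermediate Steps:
d(n, B) = -2*n
S = -1/34 (S = 1/(-2*17) = 1/(-34) = -1/34 ≈ -0.029412)
S² = (-1/34)² = 1/1156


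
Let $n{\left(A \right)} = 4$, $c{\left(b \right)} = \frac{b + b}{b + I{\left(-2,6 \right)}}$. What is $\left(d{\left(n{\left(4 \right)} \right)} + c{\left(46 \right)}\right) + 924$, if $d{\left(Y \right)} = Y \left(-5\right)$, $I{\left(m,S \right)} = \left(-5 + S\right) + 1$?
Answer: $\frac{10871}{12} \approx 905.92$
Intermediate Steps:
$I{\left(m,S \right)} = -4 + S$
$c{\left(b \right)} = \frac{2 b}{2 + b}$ ($c{\left(b \right)} = \frac{b + b}{b + \left(-4 + 6\right)} = \frac{2 b}{b + 2} = \frac{2 b}{2 + b}$)
$d{\left(Y \right)} = - 5 Y$
$\left(d{\left(n{\left(4 \right)} \right)} + c{\left(46 \right)}\right) + 924 = \left(\left(-5\right) 4 + 2 \cdot 46 \frac{1}{2 + 46}\right) + 924 = \left(-20 + 2 \cdot 46 \cdot \frac{1}{48}\right) + 924 = \left(-20 + \frac{23}{12}\right) + 924 = - \frac{217}{12} + 924 = \frac{10871}{12}$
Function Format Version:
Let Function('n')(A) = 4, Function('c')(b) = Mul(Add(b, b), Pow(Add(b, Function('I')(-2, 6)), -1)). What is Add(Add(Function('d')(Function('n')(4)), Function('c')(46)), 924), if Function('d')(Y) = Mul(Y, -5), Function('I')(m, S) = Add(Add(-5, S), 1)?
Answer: Rational(10871, 12) ≈ 905.92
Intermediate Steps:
Function('I')(m, S) = Add(-4, S)
Function('c')(b) = Mul(2, b, Pow(Add(2, b), -1)) (Function('c')(b) = Mul(Add(b, b), Pow(Add(b, Add(-4, 6)), -1)) = Mul(Mul(2, b), Pow(Add(b, 2), -1)) = Mul(Mul(2, b), Pow(Add(2, b), -1)) = Mul(2, b, Pow(Add(2, b), -1)))
Function('d')(Y) = Mul(-5, Y)
Add(Add(Function('d')(Function('n')(4)), Function('c')(46)), 924) = Add(Add(Mul(-5, 4), Mul(2, 46, Pow(Add(2, 46), -1))), 924) = Add(Add(-20, Mul(2, 46, Pow(48, -1))), 924) = Add(Add(-20, Mul(2, 46, Rational(1, 48))), 924) = Add(Add(-20, Rational(23, 12)), 924) = Add(Rational(-217, 12), 924) = Rational(10871, 12)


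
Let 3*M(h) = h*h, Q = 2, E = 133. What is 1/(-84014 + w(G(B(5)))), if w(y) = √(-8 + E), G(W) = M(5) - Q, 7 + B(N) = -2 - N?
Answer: -84014/7058352071 - 5*√5/7058352071 ≈ -1.1904e-5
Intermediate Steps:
M(h) = h²/3 (M(h) = (h*h)/3 = h²/3)
B(N) = -9 - N (B(N) = -7 + (-2 - N) = -9 - N)
G(W) = 19/3 (G(W) = (⅓)*5² - 1*2 = (⅓)*25 - 2 = 25/3 - 2 = 19/3)
w(y) = 5*√5 (w(y) = √(-8 + 133) = √125 = 5*√5)
1/(-84014 + w(G(B(5)))) = 1/(-84014 + 5*√5)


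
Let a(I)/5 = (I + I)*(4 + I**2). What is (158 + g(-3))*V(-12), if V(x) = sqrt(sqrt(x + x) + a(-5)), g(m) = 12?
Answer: 170*sqrt(-1450 + 2*I*sqrt(6)) ≈ 10.936 + 6473.4*I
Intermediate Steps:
a(I) = 10*I*(4 + I**2) (a(I) = 5*((I + I)*(4 + I**2)) = 5*((2*I)*(4 + I**2)) = 5*(2*I*(4 + I**2)) = 10*I*(4 + I**2))
V(x) = sqrt(-1450 + sqrt(2)*sqrt(x)) (V(x) = sqrt(sqrt(x + x) + 10*(-5)*(4 + (-5)**2)) = sqrt(sqrt(2*x) + 10*(-5)*(4 + 25)) = sqrt(sqrt(2)*sqrt(x) + 10*(-5)*29) = sqrt(sqrt(2)*sqrt(x) - 1450) = sqrt(-1450 + sqrt(2)*sqrt(x)))
(158 + g(-3))*V(-12) = (158 + 12)*sqrt(-1450 + sqrt(2)*sqrt(-12)) = 170*sqrt(-1450 + sqrt(2)*(2*I*sqrt(3))) = 170*sqrt(-1450 + 2*I*sqrt(6))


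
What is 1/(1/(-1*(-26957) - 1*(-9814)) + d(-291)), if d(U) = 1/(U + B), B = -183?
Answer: -1936606/4033 ≈ -480.19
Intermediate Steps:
d(U) = 1/(-183 + U) (d(U) = 1/(U - 183) = 1/(-183 + U))
1/(1/(-1*(-26957) - 1*(-9814)) + d(-291)) = 1/(1/(-1*(-26957) - 1*(-9814)) + 1/(-183 - 291)) = 1/(1/(26957 + 9814) + 1/(-474)) = 1/(1/36771 - 1/474) = 1/(-4033/1936606) = -1936606/4033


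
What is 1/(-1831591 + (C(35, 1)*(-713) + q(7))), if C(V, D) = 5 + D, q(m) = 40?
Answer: -1/1835829 ≈ -5.4471e-7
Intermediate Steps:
1/(-1831591 + (C(35, 1)*(-713) + q(7))) = 1/(-1831591 + ((5 + 1)*(-713) + 40)) = 1/(-1831591 + (6*(-713) + 40)) = 1/(-1831591 + (-4278 + 40)) = 1/(-1831591 - 4238) = 1/(-1835829) = -1/1835829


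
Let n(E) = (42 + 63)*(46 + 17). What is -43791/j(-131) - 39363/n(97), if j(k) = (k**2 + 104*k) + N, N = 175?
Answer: -145264307/8184960 ≈ -17.748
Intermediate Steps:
j(k) = 175 + k**2 + 104*k (j(k) = (k**2 + 104*k) + 175 = 175 + k**2 + 104*k)
n(E) = 6615 (n(E) = 105*63 = 6615)
-43791/j(-131) - 39363/n(97) = -43791/(175 + (-131)**2 + 104*(-131)) - 39363/6615 = -43791/(175 + 17161 - 13624) - 39363*1/6615 = -43791/3712 - 13121/2205 = -145264307/8184960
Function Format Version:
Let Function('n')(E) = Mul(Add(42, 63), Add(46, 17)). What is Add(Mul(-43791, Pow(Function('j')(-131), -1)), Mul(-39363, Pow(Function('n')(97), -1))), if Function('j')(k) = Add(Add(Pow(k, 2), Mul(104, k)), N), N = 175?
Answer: Rational(-145264307, 8184960) ≈ -17.748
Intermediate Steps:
Function('j')(k) = Add(175, Pow(k, 2), Mul(104, k)) (Function('j')(k) = Add(Add(Pow(k, 2), Mul(104, k)), 175) = Add(175, Pow(k, 2), Mul(104, k)))
Function('n')(E) = 6615 (Function('n')(E) = Mul(105, 63) = 6615)
Add(Mul(-43791, Pow(Function('j')(-131), -1)), Mul(-39363, Pow(Function('n')(97), -1))) = Add(Mul(-43791, Pow(Add(175, Pow(-131, 2), Mul(104, -131)), -1)), Mul(-39363, Pow(6615, -1))) = Add(Mul(-43791, Pow(Add(175, 17161, -13624), -1)), Mul(-39363, Rational(1, 6615))) = Add(Mul(-43791, Pow(3712, -1)), Rational(-13121, 2205)) = Add(Mul(-43791, Rational(1, 3712)), Rational(-13121, 2205)) = Add(Rational(-43791, 3712), Rational(-13121, 2205)) = Rational(-145264307, 8184960)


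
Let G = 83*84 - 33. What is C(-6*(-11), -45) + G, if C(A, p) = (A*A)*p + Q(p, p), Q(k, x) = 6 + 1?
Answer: -189074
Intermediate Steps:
Q(k, x) = 7
C(A, p) = 7 + p*A² (C(A, p) = (A*A)*p + 7 = A²*p + 7 = p*A² + 7 = 7 + p*A²)
G = 6939 (G = 6972 - 33 = 6939)
C(-6*(-11), -45) + G = (7 - 45*(-6*(-11))²) + 6939 = (7 - 45*66²) + 6939 = (7 - 45*4356) + 6939 = (7 - 196020) + 6939 = -196013 + 6939 = -189074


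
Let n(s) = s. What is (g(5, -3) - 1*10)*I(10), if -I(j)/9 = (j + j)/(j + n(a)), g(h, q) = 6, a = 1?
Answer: 720/11 ≈ 65.455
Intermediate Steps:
I(j) = -18*j/(1 + j) (I(j) = -9*(j + j)/(j + 1) = -9*2*j/(1 + j) = -18*j/(1 + j))
(g(5, -3) - 1*10)*I(10) = (6 - 1*10)*(-18*10/(1 + 10)) = (6 - 10)*(-18*10/11) = -(-72)*10/11 = -4*(-180/11) = 720/11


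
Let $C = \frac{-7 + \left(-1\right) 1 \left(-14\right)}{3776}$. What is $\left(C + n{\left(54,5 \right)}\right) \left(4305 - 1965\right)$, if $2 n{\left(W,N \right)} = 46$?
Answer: $\frac{50810175}{944} \approx 53824.0$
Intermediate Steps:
$n{\left(W,N \right)} = 23$ ($n{\left(W,N \right)} = \frac{1}{2} \cdot 46 = 23$)
$C = \frac{7}{3776}$ ($C = \left(-7 - -14\right) \frac{1}{3776} = \left(-7 + 14\right) \frac{1}{3776} = 7 \cdot \frac{1}{3776} = \frac{7}{3776} \approx 0.0018538$)
$\left(C + n{\left(54,5 \right)}\right) \left(4305 - 1965\right) = \left(\frac{7}{3776} + 23\right) \left(4305 - 1965\right) = \frac{86855 \left(4305 - 1965\right)}{3776} = \frac{86855}{3776} \cdot 2340 = \frac{50810175}{944}$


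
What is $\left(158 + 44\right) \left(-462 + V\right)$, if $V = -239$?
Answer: $-141602$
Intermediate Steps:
$\left(158 + 44\right) \left(-462 + V\right) = \left(158 + 44\right) \left(-462 - 239\right) = 202 \left(-701\right) = -141602$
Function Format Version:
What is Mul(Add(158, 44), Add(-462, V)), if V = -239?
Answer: -141602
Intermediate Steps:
Mul(Add(158, 44), Add(-462, V)) = Mul(Add(158, 44), Add(-462, -239)) = Mul(202, -701) = -141602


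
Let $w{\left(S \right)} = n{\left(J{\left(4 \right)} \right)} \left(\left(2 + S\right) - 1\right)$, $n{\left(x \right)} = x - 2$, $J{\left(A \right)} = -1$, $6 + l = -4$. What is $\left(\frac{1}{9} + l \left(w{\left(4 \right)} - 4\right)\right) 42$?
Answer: $\frac{23954}{3} \approx 7984.7$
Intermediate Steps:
$l = -10$ ($l = -6 - 4 = -10$)
$n{\left(x \right)} = -2 + x$
$w{\left(S \right)} = -3 - 3 S$ ($w{\left(S \right)} = \left(-2 - 1\right) \left(\left(2 + S\right) - 1\right) = - 3 \left(1 + S\right) = -3 - 3 S$)
$\left(\frac{1}{9} + l \left(w{\left(4 \right)} - 4\right)\right) 42 = \left(\frac{1}{9} - 10 \left(\left(-3 - 12\right) - 4\right)\right) 42 = \left(\frac{1}{9} - 10 \left(-15 - 4\right)\right) 42 = \left(\frac{1}{9} - -190\right) 42 = \left(\frac{1}{9} + 190\right) 42 = \frac{1711}{9} \cdot 42 = \frac{23954}{3}$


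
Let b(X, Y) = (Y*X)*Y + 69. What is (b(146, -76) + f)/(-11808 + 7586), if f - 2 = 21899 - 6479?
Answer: -858787/4222 ≈ -203.41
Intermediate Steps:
f = 15422 (f = 2 + (21899 - 6479) = 2 + 15420 = 15422)
b(X, Y) = 69 + X*Y**2 (b(X, Y) = (X*Y)*Y + 69 = X*Y**2 + 69 = 69 + X*Y**2)
(b(146, -76) + f)/(-11808 + 7586) = ((69 + 146*(-76)**2) + 15422)/(-11808 + 7586) = ((69 + 146*5776) + 15422)/(-4222) = ((69 + 843296) + 15422)*(-1/4222) = (843365 + 15422)*(-1/4222) = 858787*(-1/4222) = -858787/4222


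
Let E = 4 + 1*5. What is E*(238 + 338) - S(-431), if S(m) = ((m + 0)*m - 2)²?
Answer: -34506400897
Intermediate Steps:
E = 9 (E = 4 + 5 = 9)
S(m) = (-2 + m²)² (S(m) = (m*m - 2)² = (m² - 2)² = (-2 + m²)²)
E*(238 + 338) - S(-431) = 9*(238 + 338) - (-2 + (-431)²)² = 9*576 - (-2 + 185761)² = 5184 - 1*185759² = 5184 - 1*34506406081 = 5184 - 34506406081 = -34506400897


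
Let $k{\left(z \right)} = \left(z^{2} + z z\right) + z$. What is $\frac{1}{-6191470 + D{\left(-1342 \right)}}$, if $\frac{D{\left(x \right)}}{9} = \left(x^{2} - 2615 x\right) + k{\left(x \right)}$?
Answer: $\frac{1}{74006450} \approx 1.3512 \cdot 10^{-8}$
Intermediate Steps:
$k{\left(z \right)} = z + 2 z^{2}$ ($k{\left(z \right)} = \left(z^{2} + z^{2}\right) + z = 2 z^{2} + z = z + 2 z^{2}$)
$D{\left(x \right)} = - 23535 x + 9 x^{2} + 9 x \left(1 + 2 x\right)$ ($D{\left(x \right)} = 9 \left(\left(x^{2} - 2615 x\right) + x \left(1 + 2 x\right)\right) = 9 \left(x^{2} - 2615 x + x \left(1 + 2 x\right)\right) = - 23535 x + 9 x^{2} + 9 x \left(1 + 2 x\right)$)
$\frac{1}{-6191470 + D{\left(-1342 \right)}} = \frac{1}{-6191470 + 9 \left(-1342\right) \left(-2614 + 3 \left(-1342\right)\right)} = \frac{1}{-6191470 + 9 \left(-1342\right) \left(-2614 - 4026\right)} = \frac{1}{-6191470 + 9 \left(-1342\right) \left(-6640\right)} = \frac{1}{-6191470 + 80197920} = \frac{1}{74006450}$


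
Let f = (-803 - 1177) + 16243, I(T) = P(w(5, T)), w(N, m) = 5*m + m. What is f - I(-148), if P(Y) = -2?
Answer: 14265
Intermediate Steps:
w(N, m) = 6*m
I(T) = -2
f = 14263 (f = -1980 + 16243 = 14263)
f - I(-148) = 14263 - 1*(-2) = 14263 + 2 = 14265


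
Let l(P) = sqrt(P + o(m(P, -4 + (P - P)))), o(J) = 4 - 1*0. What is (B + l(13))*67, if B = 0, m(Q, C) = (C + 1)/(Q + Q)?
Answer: 67*sqrt(17) ≈ 276.25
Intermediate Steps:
m(Q, C) = (1 + C)/(2*Q) (m(Q, C) = (1 + C)/((2*Q)) = (1 + C)*(1/(2*Q)) = (1 + C)/(2*Q))
o(J) = 4 (o(J) = 4 + 0 = 4)
l(P) = sqrt(4 + P) (l(P) = sqrt(P + 4) = sqrt(4 + P))
(B + l(13))*67 = (0 + sqrt(4 + 13))*67 = (0 + sqrt(17))*67 = sqrt(17)*67 = 67*sqrt(17)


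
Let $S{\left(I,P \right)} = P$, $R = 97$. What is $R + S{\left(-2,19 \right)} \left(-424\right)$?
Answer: $-7959$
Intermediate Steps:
$R + S{\left(-2,19 \right)} \left(-424\right) = 97 + 19 \left(-424\right) = 97 - 8056 = -7959$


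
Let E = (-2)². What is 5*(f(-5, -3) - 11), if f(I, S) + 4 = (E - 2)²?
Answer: -55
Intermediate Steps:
E = 4
f(I, S) = 0 (f(I, S) = -4 + (4 - 2)² = -4 + 2² = -4 + 4 = 0)
5*(f(-5, -3) - 11) = 5*(0 - 11) = 5*(-11) = -55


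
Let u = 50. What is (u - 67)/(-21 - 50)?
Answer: 17/71 ≈ 0.23944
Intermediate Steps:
(u - 67)/(-21 - 50) = (50 - 67)/(-21 - 50) = -17/(-71) = -17*(-1/71) = 17/71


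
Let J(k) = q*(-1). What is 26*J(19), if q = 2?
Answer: -52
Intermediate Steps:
J(k) = -2 (J(k) = 2*(-1) = -2)
26*J(19) = 26*(-2) = -52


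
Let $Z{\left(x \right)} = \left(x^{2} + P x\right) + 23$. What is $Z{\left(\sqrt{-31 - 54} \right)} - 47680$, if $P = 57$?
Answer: $-47742 + 57 i \sqrt{85} \approx -47742.0 + 525.51 i$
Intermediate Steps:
$Z{\left(x \right)} = 23 + x^{2} + 57 x$ ($Z{\left(x \right)} = \left(x^{2} + 57 x\right) + 23 = 23 + x^{2} + 57 x$)
$Z{\left(\sqrt{-31 - 54} \right)} - 47680 = \left(23 + \left(\sqrt{-31 - 54}\right)^{2} + 57 \sqrt{-31 - 54}\right) - 47680 = \left(23 + \left(\sqrt{-85}\right)^{2} + 57 \sqrt{-85}\right) - 47680 = \left(23 + \left(i \sqrt{85}\right)^{2} + 57 i \sqrt{85}\right) - 47680 = \left(23 - 85 + 57 i \sqrt{85}\right) - 47680 = \left(-62 + 57 i \sqrt{85}\right) - 47680 = -47742 + 57 i \sqrt{85}$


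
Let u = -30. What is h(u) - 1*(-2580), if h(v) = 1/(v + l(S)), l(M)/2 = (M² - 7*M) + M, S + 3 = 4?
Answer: 103199/40 ≈ 2580.0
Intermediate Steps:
S = 1 (S = -3 + 4 = 1)
l(M) = -12*M + 2*M² (l(M) = 2*((M² - 7*M) + M) = 2*(M² - 6*M) = -12*M + 2*M²)
h(v) = 1/(-10 + v) (h(v) = 1/(v + 2*1*(-6 + 1)) = 1/(v + 2*1*(-5)) = 1/(v - 10) = 1/(-10 + v))
h(u) - 1*(-2580) = 1/(-10 - 30) - 1*(-2580) = 1/(-40) + 2580 = -1/40 + 2580 = 103199/40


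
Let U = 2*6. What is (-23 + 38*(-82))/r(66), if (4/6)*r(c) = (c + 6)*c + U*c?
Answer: -3139/8316 ≈ -0.37747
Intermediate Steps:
U = 12
r(c) = 18*c + 3*c*(6 + c)/2 (r(c) = 3*((c + 6)*c + 12*c)/2 = 3*((6 + c)*c + 12*c)/2 = 3*(c*(6 + c) + 12*c)/2 = 3*(12*c + c*(6 + c))/2 = 18*c + 3*c*(6 + c)/2)
(-23 + 38*(-82))/r(66) = (-23 + 38*(-82))/(((3/2)*66*(18 + 66))) = (-23 - 3116)/(((3/2)*66*84)) = -3139/8316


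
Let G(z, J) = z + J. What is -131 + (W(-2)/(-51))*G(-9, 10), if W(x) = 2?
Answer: -6683/51 ≈ -131.04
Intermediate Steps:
G(z, J) = J + z
-131 + (W(-2)/(-51))*G(-9, 10) = -131 + (2/(-51))*(10 - 9) = -131 + (2*(-1/51))*1 = -131 - 2/51*1 = -131 - 2/51 = -6683/51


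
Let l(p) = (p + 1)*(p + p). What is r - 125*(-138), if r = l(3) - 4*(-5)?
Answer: 17294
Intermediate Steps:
l(p) = 2*p*(1 + p) (l(p) = (1 + p)*(2*p) = 2*p*(1 + p))
r = 44 (r = 2*3*(1 + 3) - 4*(-5) = 2*3*4 + 20 = 24 + 20 = 44)
r - 125*(-138) = 44 - 125*(-138) = 44 + 17250 = 17294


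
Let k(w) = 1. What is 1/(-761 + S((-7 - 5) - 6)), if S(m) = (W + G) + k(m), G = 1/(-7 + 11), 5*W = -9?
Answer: -20/15231 ≈ -0.0013131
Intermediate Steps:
W = -9/5 (W = (1/5)*(-9) = -9/5 ≈ -1.8000)
G = 1/4 ≈ 0.25000
S(m) = -11/20 (S(m) = (-9/5 + 1/4) + 1 = -31/20 + 1 = -11/20)
1/(-761 + S((-7 - 5) - 6)) = 1/(-761 - 11/20) = 1/(-15231/20) = -20/15231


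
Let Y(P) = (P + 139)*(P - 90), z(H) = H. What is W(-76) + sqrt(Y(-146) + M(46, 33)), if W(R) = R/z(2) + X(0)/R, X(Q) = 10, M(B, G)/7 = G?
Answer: -1449/38 + sqrt(1883) ≈ 5.2620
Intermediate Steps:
M(B, G) = 7*G
Y(P) = (-90 + P)*(139 + P) (Y(P) = (139 + P)*(-90 + P) = (-90 + P)*(139 + P))
W(R) = R/2 + 10/R
W(-76) + sqrt(Y(-146) + M(46, 33)) = ((1/2)*(-76) + 10/(-76)) + sqrt((-12510 + (-146)**2 + 49*(-146)) + 7*33) = (-38 + 10*(-1/76)) + sqrt((-12510 + 21316 - 7154) + 231) = (-38 - 5/38) + sqrt(1652 + 231) = -1449/38 + sqrt(1883)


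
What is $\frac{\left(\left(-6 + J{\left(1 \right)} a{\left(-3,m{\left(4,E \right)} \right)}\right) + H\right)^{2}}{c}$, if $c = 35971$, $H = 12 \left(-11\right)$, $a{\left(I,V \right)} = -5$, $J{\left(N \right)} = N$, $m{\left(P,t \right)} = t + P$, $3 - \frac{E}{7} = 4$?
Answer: $\frac{1573}{2767} \approx 0.56849$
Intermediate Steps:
$E = -7$ ($E = 21 - 28 = -7$)
$m{\left(P,t \right)} = P + t$
$H = -132$
$\frac{\left(\left(-6 + J{\left(1 \right)} a{\left(-3,m{\left(4,E \right)} \right)}\right) + H\right)^{2}}{c} = \frac{\left(\left(-6 + 1 \left(-5\right)\right) - 132\right)^{2}}{35971} = \left(\left(-6 - 5\right) - 132\right)^{2} \cdot \frac{1}{35971} = \left(-11 - 132\right)^{2} \cdot \frac{1}{35971} = \left(-143\right)^{2} \cdot \frac{1}{35971} = 20449 \cdot \frac{1}{35971} = \frac{1573}{2767}$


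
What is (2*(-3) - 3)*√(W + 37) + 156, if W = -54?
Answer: 156 - 9*I*√17 ≈ 156.0 - 37.108*I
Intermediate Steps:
(2*(-3) - 3)*√(W + 37) + 156 = (2*(-3) - 3)*√(-54 + 37) + 156 = (-6 - 3)*√(-17) + 156 = -9*I*√17 + 156 = 156 - 9*I*√17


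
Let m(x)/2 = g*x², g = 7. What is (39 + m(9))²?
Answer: 1375929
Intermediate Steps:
m(x) = 14*x² (m(x) = 2*(7*x²) = 14*x²)
(39 + m(9))² = (39 + 14*9²)² = (39 + 14*81)² = (39 + 1134)² = 1173² = 1375929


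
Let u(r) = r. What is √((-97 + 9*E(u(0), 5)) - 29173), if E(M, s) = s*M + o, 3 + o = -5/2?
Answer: I*√117278/2 ≈ 171.23*I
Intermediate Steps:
o = -11/2 (o = -3 - 5/2 = -11/2 ≈ -5.5000)
E(M, s) = -11/2 + M*s (E(M, s) = s*M - 11/2 = M*s - 11/2 = -11/2 + M*s)
√((-97 + 9*E(u(0), 5)) - 29173) = √((-97 + 9*(-11/2 + 0*5)) - 29173) = √((-97 + 9*(-11/2 + 0)) - 29173) = √((-97 + 9*(-11/2)) - 29173) = √((-97 - 99/2) - 29173) = √(-293/2 - 29173) = √(-58639/2) = I*√117278/2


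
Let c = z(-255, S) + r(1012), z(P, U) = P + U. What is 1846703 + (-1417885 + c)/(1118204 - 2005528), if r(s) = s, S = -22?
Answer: 819312654961/443662 ≈ 1.8467e+6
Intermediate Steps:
c = 735 (c = (-255 - 22) + 1012 = -277 + 1012 = 735)
1846703 + (-1417885 + c)/(1118204 - 2005528) = 1846703 + (-1417885 + 735)/(1118204 - 2005528) = 1846703 - 1417150/(-887324) = 1846703 - 1417150*(-1/887324) = 1846703 + 708575/443662 = 819312654961/443662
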